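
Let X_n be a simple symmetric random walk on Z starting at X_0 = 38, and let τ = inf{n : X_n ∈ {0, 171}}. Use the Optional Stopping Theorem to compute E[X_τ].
E[X_τ] = 38

X_n is a martingale and τ is a bounded-mean stopping time (indeed τ is finite a.s. with bounded expectation since the walk is in a bounded region). By the OST, E[X_τ] = E[X_0] = 38. Equivalently: E[X_τ] = 171 · P(hit 171 first) + 0 · P(hit 0 first) = 171 · (38/171) = 38.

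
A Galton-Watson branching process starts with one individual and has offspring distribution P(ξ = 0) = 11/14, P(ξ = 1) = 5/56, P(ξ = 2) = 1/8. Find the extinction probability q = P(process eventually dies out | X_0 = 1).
q = 1

Mean offspring μ = 0·11/14 + 1·5/56 + 2·1/8 = 19/56 ≤ 1. For μ ≤ 1 with offspring not concentrated at 1, the Galton-Watson process goes extinct almost surely, so q = 1.
(Algebraic check: The pgf is f(s) = 11/14 + 5/56·s + 1/8·s². The extinction probability q is the smallest fixed point of f in [0, 1]. Setting s = f(s):
  1/8·s² + (5/56 − 1)·s + 11/14 = 0
  1/8·s² − (11/14 + 1/8)·s + 11/14 = 0
which factors as (s − 1)·(1/8·s − 11/14) = 0, giving roots s = 1 and s = (11/14)/(1/8) = 44/7. Since 44/7 ≥ 1, the smallest root in [0, 1] is s = 1.)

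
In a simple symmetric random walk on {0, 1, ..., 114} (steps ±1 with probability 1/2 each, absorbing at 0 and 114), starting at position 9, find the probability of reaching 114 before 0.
P(hit 114 before 0) = 9/114 = 3/38

Let u_k = P(hit 114 before 0 | start at k). Then u_0 = 0, u_114 = 1, and u_k = u_{k-1}/2 + u_{k+1}/2 for 1 ≤ k ≤ 113. This harmonic recurrence is solved by u_k = k/114, giving u_9 = 9/114 = 3/38.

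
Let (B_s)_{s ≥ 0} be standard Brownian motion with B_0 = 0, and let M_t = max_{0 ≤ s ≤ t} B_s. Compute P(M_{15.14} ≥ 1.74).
P(M_{15.14} ≥ 1.74) = 2·P(B_{15.14} ≥ 1.74) = 2(1 − Φ(1.74/√15.14)) ≈ 0.6547

By the reflection principle for Brownian motion, P(M_t ≥ a) = 2 · P(B_t ≥ a) for a ≥ 0. Since B_t ~ N(0, t), P(B_t ≥ 1.74) = 1 − Φ(1.74/√t) = 1 − Φ(1.74/√15.14) = 1 − Φ(0.4472). So
  P(M_{15.14} ≥ 1.74) = 2(1 − Φ(0.4472)) ≈ 0.6547.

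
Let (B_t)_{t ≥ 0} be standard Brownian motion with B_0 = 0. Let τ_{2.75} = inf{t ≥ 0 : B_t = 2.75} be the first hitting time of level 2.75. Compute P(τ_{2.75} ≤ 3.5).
P(τ_{2.75} ≤ 3.5) = 2(1 − Φ(2.75/√3.5)) = 2(1 − Φ(1.4699)) ≈ 0.1416

By the reflection principle for standard BM, P(τ_b ≤ t) = 2 · P(B_t ≥ b). Since B_t ~ N(0, t), P(B_t ≥ 2.75) = 1 − Φ(2.75/√t) = 1 − Φ(2.75/√3.5) = 1 − Φ(1.4699) ≈ 0.07079. Doubling: P(τ_{2.75} ≤ 3.5) ≈ 2 · 0.07079 = 0.14158 ≈ 0.1416.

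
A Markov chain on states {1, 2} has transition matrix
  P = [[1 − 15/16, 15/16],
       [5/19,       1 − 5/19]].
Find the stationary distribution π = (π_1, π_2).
π_1 = 16/73, π_2 = 57/73

Solve πP = π with π_1 + π_2 = 1. From πP = π: π_1 · (1 − 15/16) + π_2 · 5/19 = π_1 ⇒ π_2 · 5/19 = π_1 · 15/16 ⇒ π_2/π_1 = (15/16)/(5/19) = 57/16. Together with π_1 + π_2 = 1:
  π_1 = (5/19)/(15/16 + 5/19) = (5/19)/(365/304) = 16/73,
  π_2 = (15/16)/(15/16 + 5/19) = (15/16)/(365/304) = 57/73.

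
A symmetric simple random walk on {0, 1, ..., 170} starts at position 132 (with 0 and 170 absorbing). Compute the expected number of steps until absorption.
E[τ | X_0 = 132] = 5016

Let v_k = E[τ | X_0 = k]. Boundary: v_0 = v_170 = 0. Recurrence: v_k = 1 + (v_{k-1} + v_{k+1})/2 for 1 ≤ k ≤ 169. The particular solution to v_k − (v_{k-1} + v_{k+1})/2 = 1 is v_k = −k^2. Adding homogeneous solution A + B k and matching boundaries gives v_k = k (170 − k). Substituting k = 132: v_132 = 132 · 38 = 5016.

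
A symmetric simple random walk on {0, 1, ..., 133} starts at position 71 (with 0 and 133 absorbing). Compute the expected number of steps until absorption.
E[τ | X_0 = 71] = 4402

Let v_k = E[τ | X_0 = k]. Boundary: v_0 = v_133 = 0. Recurrence: v_k = 1 + (v_{k-1} + v_{k+1})/2 for 1 ≤ k ≤ 132. The particular solution to v_k − (v_{k-1} + v_{k+1})/2 = 1 is v_k = −k^2. Adding homogeneous solution A + B k and matching boundaries gives v_k = k (133 − k). Substituting k = 71: v_71 = 71 · 62 = 4402.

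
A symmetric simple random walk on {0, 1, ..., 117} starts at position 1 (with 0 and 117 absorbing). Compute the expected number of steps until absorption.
E[τ | X_0 = 1] = 116

Let v_k = E[τ | X_0 = k]. Boundary: v_0 = v_117 = 0. Recurrence: v_k = 1 + (v_{k-1} + v_{k+1})/2 for 1 ≤ k ≤ 116. The particular solution to v_k − (v_{k-1} + v_{k+1})/2 = 1 is v_k = −k^2. Adding homogeneous solution A + B k and matching boundaries gives v_k = k (117 − k). Substituting k = 1: v_1 = 1 · 116 = 116.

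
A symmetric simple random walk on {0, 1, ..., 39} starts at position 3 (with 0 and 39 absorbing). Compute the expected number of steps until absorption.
E[τ | X_0 = 3] = 108

Let v_k = E[τ | X_0 = k]. Boundary: v_0 = v_39 = 0. Recurrence: v_k = 1 + (v_{k-1} + v_{k+1})/2 for 1 ≤ k ≤ 38. The particular solution to v_k − (v_{k-1} + v_{k+1})/2 = 1 is v_k = −k^2. Adding homogeneous solution A + B k and matching boundaries gives v_k = k (39 − k). Substituting k = 3: v_3 = 3 · 36 = 108.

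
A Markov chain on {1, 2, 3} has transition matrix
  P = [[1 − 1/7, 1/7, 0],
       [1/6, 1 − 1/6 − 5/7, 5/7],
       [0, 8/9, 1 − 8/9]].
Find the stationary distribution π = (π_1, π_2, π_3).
π = (196/499, 168/499, 135/499)

This is a birth-death chain on three states, which satisfies detailed balance: π_1 · P_{12} = π_2 · P_{21} and π_2 · P_{23} = π_3 · P_{32}.
From π_1 · 1/7 = π_2 · 1/6: π_2/π_1 = (1/7)/(1/6) = 6/7.
From π_2 · 5/7 = π_3 · 8/9: π_3/π_2 = (5/7)/(8/9) = 45/56.
Take π_1 proportional to 1; then unnormalized π = (1, 6/7, 135/196). Normalize by dividing by the sum 499/196:
  π = (196/499, 168/499, 135/499).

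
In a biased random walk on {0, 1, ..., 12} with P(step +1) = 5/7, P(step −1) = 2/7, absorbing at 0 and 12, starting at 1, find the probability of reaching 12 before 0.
P(hit 12 before 0) = (1 − (2/5)^1) / (1 − (2/5)^12) = 48828125/81378843

Let u_k denote P(reach 12 before 0 | start at k). Boundary: u_0 = 0, u_12 = 1. Recurrence: u_k = 5/7·u_{k+1} + 2/7·u_{k-1} for 1 ≤ k ≤ 11. Try u_k = A + B·r^k with r = q/p = (2/7)/(5/7) = 2/5. Substitution satisfies the recurrence; boundary conditions give:
  u_k = (1 − r^k) / (1 − r^N) = (1 − (2/5)^1) / (1 − (2/5)^12) = 48828125/81378843.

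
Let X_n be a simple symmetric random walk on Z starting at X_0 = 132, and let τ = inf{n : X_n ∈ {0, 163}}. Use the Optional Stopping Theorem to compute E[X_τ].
E[X_τ] = 132

X_n is a martingale and τ is a bounded-mean stopping time (indeed τ is finite a.s. with bounded expectation since the walk is in a bounded region). By the OST, E[X_τ] = E[X_0] = 132. Equivalently: E[X_τ] = 163 · P(hit 163 first) + 0 · P(hit 0 first) = 163 · (132/163) = 132.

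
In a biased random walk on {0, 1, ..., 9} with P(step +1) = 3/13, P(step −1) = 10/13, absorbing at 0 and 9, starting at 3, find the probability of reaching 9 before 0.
P(hit 9 before 0) = (1 − (10/3)^3) / (1 − (10/3)^9) = 729/1027729

Let u_k denote P(reach 9 before 0 | start at k). Boundary: u_0 = 0, u_9 = 1. Recurrence: u_k = 3/13·u_{k+1} + 10/13·u_{k-1} for 1 ≤ k ≤ 8. Try u_k = A + B·r^k with r = q/p = (10/13)/(3/13) = 10/3. Substitution satisfies the recurrence; boundary conditions give:
  u_k = (1 − r^k) / (1 − r^N) = (1 − (10/3)^3) / (1 − (10/3)^9) = 729/1027729.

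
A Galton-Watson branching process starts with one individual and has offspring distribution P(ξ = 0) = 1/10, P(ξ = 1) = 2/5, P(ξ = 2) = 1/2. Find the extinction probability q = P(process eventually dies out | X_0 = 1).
q = 1/5

The pgf is f(s) = 1/10 + 2/5·s + 1/2·s². The extinction probability q is the smallest fixed point of f in [0, 1]. Setting s = f(s):
  1/2·s² + (2/5 − 1)·s + 1/10 = 0
  1/2·s² − (1/10 + 1/2)·s + 1/10 = 0
which factors as (s − 1)·(1/2·s − 1/10) = 0, giving roots s = 1 and s = (1/10)/(1/2) = 1/5.
Mean offspring μ = 2/5 + 2·1/2 = 7/5 > 1 (supercritical), so q < 1. The extinction probability is the smaller root: q = (1/10)/(1/2) = 1/5.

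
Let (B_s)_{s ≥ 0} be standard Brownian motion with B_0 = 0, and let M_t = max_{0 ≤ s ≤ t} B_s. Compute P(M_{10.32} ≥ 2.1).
P(M_{10.32} ≥ 2.1) = 2·P(B_{10.32} ≥ 2.1) = 2(1 − Φ(2.1/√10.32)) ≈ 0.5133

By the reflection principle for Brownian motion, P(M_t ≥ a) = 2 · P(B_t ≥ a) for a ≥ 0. Since B_t ~ N(0, t), P(B_t ≥ 2.1) = 1 − Φ(2.1/√t) = 1 − Φ(2.1/√10.32) = 1 − Φ(0.6537). So
  P(M_{10.32} ≥ 2.1) = 2(1 − Φ(0.6537)) ≈ 0.5133.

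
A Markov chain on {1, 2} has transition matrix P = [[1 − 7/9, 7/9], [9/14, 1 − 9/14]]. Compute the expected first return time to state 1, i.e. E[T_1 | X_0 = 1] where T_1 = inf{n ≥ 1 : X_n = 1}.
E[T_1 | X_0 = 1] = 1/π_1 = 179/81

For an irreducible recurrent Markov chain with stationary distribution π, E[T_i | X_0 = i] = 1/π_i (Kac's formula). Here π_1 = (9/14)/(7/9 + 9/14) = (9/14)/(179/126) = 81/179, so E[T_1 | X_0 = 1] = 1/π_1 = (7/9 + 9/14)/(9/14) = (179/126)/(9/14) = 179/81.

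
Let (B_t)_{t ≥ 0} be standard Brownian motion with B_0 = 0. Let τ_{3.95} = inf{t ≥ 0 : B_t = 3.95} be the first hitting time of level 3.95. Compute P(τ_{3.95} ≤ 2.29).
P(τ_{3.95} ≤ 2.29) = 2(1 − Φ(3.95/√2.29)) = 2(1 − Φ(2.6102)) ≈ 0.0090

By the reflection principle for standard BM, P(τ_b ≤ t) = 2 · P(B_t ≥ b). Since B_t ~ N(0, t), P(B_t ≥ 3.95) = 1 − Φ(3.95/√t) = 1 − Φ(3.95/√2.29) = 1 − Φ(2.6102) ≈ 0.00452. Doubling: P(τ_{3.95} ≤ 2.29) ≈ 2 · 0.00452 = 0.00904 ≈ 0.0090.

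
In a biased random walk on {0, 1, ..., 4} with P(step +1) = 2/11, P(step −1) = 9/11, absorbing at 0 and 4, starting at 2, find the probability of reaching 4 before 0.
P(hit 4 before 0) = (1 − (9/2)^2) / (1 − (9/2)^4) = 4/85

Let u_k denote P(reach 4 before 0 | start at k). Boundary: u_0 = 0, u_4 = 1. Recurrence: u_k = 2/11·u_{k+1} + 9/11·u_{k-1} for 1 ≤ k ≤ 3. Try u_k = A + B·r^k with r = q/p = (9/11)/(2/11) = 9/2. Substitution satisfies the recurrence; boundary conditions give:
  u_k = (1 − r^k) / (1 − r^N) = (1 − (9/2)^2) / (1 − (9/2)^4) = 4/85.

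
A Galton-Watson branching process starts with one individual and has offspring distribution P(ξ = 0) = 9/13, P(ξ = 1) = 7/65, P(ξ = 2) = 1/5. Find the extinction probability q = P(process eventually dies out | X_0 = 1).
q = 1

Mean offspring μ = 0·9/13 + 1·7/65 + 2·1/5 = 33/65 ≤ 1. For μ ≤ 1 with offspring not concentrated at 1, the Galton-Watson process goes extinct almost surely, so q = 1.
(Algebraic check: The pgf is f(s) = 9/13 + 7/65·s + 1/5·s². The extinction probability q is the smallest fixed point of f in [0, 1]. Setting s = f(s):
  1/5·s² + (7/65 − 1)·s + 9/13 = 0
  1/5·s² − (9/13 + 1/5)·s + 9/13 = 0
which factors as (s − 1)·(1/5·s − 9/13) = 0, giving roots s = 1 and s = (9/13)/(1/5) = 45/13. Since 45/13 ≥ 1, the smallest root in [0, 1] is s = 1.)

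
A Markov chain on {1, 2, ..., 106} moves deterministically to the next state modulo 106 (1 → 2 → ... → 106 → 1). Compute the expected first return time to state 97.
E[T_97 | X_0 = 97] = 106

The chain cycles deterministically, so starting at state 97 it returns in exactly 106 steps. Equivalently, the stationary distribution is uniform π_j = 1/106 for every state j, so by Kac's formula E[T_97] = 1/π_97 = 106.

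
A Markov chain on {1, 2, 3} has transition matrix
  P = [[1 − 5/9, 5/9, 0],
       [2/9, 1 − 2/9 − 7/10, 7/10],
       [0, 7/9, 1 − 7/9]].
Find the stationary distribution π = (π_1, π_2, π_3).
π = (4/23, 10/23, 9/23)

This is a birth-death chain on three states, which satisfies detailed balance: π_1 · P_{12} = π_2 · P_{21} and π_2 · P_{23} = π_3 · P_{32}.
From π_1 · 5/9 = π_2 · 2/9: π_2/π_1 = (5/9)/(2/9) = 5/2.
From π_2 · 7/10 = π_3 · 7/9: π_3/π_2 = (7/10)/(7/9) = 9/10.
Take π_1 proportional to 1; then unnormalized π = (1, 5/2, 9/4). Normalize by dividing by the sum 23/4:
  π = (4/23, 10/23, 9/23).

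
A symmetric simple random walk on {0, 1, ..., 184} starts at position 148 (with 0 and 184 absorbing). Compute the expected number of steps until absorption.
E[τ | X_0 = 148] = 5328

Let v_k = E[τ | X_0 = k]. Boundary: v_0 = v_184 = 0. Recurrence: v_k = 1 + (v_{k-1} + v_{k+1})/2 for 1 ≤ k ≤ 183. The particular solution to v_k − (v_{k-1} + v_{k+1})/2 = 1 is v_k = −k^2. Adding homogeneous solution A + B k and matching boundaries gives v_k = k (184 − k). Substituting k = 148: v_148 = 148 · 36 = 5328.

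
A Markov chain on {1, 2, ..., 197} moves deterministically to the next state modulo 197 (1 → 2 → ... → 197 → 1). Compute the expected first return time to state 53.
E[T_53 | X_0 = 53] = 197

The chain cycles deterministically, so starting at state 53 it returns in exactly 197 steps. Equivalently, the stationary distribution is uniform π_j = 1/197 for every state j, so by Kac's formula E[T_53] = 1/π_53 = 197.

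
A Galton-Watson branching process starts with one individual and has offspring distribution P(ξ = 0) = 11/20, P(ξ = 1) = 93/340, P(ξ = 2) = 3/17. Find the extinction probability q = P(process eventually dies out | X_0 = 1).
q = 1

Mean offspring μ = 0·11/20 + 1·93/340 + 2·3/17 = 213/340 ≤ 1. For μ ≤ 1 with offspring not concentrated at 1, the Galton-Watson process goes extinct almost surely, so q = 1.
(Algebraic check: The pgf is f(s) = 11/20 + 93/340·s + 3/17·s². The extinction probability q is the smallest fixed point of f in [0, 1]. Setting s = f(s):
  3/17·s² + (93/340 − 1)·s + 11/20 = 0
  3/17·s² − (11/20 + 3/17)·s + 11/20 = 0
which factors as (s − 1)·(3/17·s − 11/20) = 0, giving roots s = 1 and s = (11/20)/(3/17) = 187/60. Since 187/60 ≥ 1, the smallest root in [0, 1] is s = 1.)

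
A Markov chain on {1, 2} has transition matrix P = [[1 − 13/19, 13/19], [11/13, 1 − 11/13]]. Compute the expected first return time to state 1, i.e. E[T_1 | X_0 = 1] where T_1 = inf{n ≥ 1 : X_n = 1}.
E[T_1 | X_0 = 1] = 1/π_1 = 378/209

For an irreducible recurrent Markov chain with stationary distribution π, E[T_i | X_0 = i] = 1/π_i (Kac's formula). Here π_1 = (11/13)/(13/19 + 11/13) = (11/13)/(378/247) = 209/378, so E[T_1 | X_0 = 1] = 1/π_1 = (13/19 + 11/13)/(11/13) = (378/247)/(11/13) = 378/209.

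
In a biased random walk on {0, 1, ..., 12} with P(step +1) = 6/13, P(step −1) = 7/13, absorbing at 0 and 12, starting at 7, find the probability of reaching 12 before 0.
P(hit 12 before 0) = (1 − (7/6)^7) / (1 − (7/6)^12) = 4227088032/11664504865

Let u_k denote P(reach 12 before 0 | start at k). Boundary: u_0 = 0, u_12 = 1. Recurrence: u_k = 6/13·u_{k+1} + 7/13·u_{k-1} for 1 ≤ k ≤ 11. Try u_k = A + B·r^k with r = q/p = (7/13)/(6/13) = 7/6. Substitution satisfies the recurrence; boundary conditions give:
  u_k = (1 − r^k) / (1 − r^N) = (1 − (7/6)^7) / (1 − (7/6)^12) = 4227088032/11664504865.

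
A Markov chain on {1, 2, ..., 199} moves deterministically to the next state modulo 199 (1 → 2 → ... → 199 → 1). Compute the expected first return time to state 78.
E[T_78 | X_0 = 78] = 199

The chain cycles deterministically, so starting at state 78 it returns in exactly 199 steps. Equivalently, the stationary distribution is uniform π_j = 1/199 for every state j, so by Kac's formula E[T_78] = 1/π_78 = 199.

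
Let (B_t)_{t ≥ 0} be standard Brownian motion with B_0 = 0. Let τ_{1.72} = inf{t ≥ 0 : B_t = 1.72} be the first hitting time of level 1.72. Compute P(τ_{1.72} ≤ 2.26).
P(τ_{1.72} ≤ 2.26) = 2(1 − Φ(1.72/√2.26)) = 2(1 − Φ(1.1441)) ≈ 0.2526

By the reflection principle for standard BM, P(τ_b ≤ t) = 2 · P(B_t ≥ b). Since B_t ~ N(0, t), P(B_t ≥ 1.72) = 1 − Φ(1.72/√t) = 1 − Φ(1.72/√2.26) = 1 − Φ(1.1441) ≈ 0.12629. Doubling: P(τ_{1.72} ≤ 2.26) ≈ 2 · 0.12629 = 0.25258 ≈ 0.2526.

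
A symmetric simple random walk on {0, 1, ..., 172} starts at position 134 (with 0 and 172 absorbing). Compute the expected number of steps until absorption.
E[τ | X_0 = 134] = 5092

Let v_k = E[τ | X_0 = k]. Boundary: v_0 = v_172 = 0. Recurrence: v_k = 1 + (v_{k-1} + v_{k+1})/2 for 1 ≤ k ≤ 171. The particular solution to v_k − (v_{k-1} + v_{k+1})/2 = 1 is v_k = −k^2. Adding homogeneous solution A + B k and matching boundaries gives v_k = k (172 − k). Substituting k = 134: v_134 = 134 · 38 = 5092.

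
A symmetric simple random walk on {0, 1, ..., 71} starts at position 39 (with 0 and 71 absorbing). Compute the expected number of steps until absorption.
E[τ | X_0 = 39] = 1248

Let v_k = E[τ | X_0 = k]. Boundary: v_0 = v_71 = 0. Recurrence: v_k = 1 + (v_{k-1} + v_{k+1})/2 for 1 ≤ k ≤ 70. The particular solution to v_k − (v_{k-1} + v_{k+1})/2 = 1 is v_k = −k^2. Adding homogeneous solution A + B k and matching boundaries gives v_k = k (71 − k). Substituting k = 39: v_39 = 39 · 32 = 1248.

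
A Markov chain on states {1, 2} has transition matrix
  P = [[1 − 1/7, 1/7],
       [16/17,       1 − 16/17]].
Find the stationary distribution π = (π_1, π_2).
π_1 = 112/129, π_2 = 17/129

Solve πP = π with π_1 + π_2 = 1. From πP = π: π_1 · (1 − 1/7) + π_2 · 16/17 = π_1 ⇒ π_2 · 16/17 = π_1 · 1/7 ⇒ π_2/π_1 = (1/7)/(16/17) = 17/112. Together with π_1 + π_2 = 1:
  π_1 = (16/17)/(1/7 + 16/17) = (16/17)/(129/119) = 112/129,
  π_2 = (1/7)/(1/7 + 16/17) = (1/7)/(129/119) = 17/129.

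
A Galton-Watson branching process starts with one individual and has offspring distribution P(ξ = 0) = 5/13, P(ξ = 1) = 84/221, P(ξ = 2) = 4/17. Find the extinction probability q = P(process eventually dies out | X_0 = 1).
q = 1

Mean offspring μ = 0·5/13 + 1·84/221 + 2·4/17 = 188/221 ≤ 1. For μ ≤ 1 with offspring not concentrated at 1, the Galton-Watson process goes extinct almost surely, so q = 1.
(Algebraic check: The pgf is f(s) = 5/13 + 84/221·s + 4/17·s². The extinction probability q is the smallest fixed point of f in [0, 1]. Setting s = f(s):
  4/17·s² + (84/221 − 1)·s + 5/13 = 0
  4/17·s² − (5/13 + 4/17)·s + 5/13 = 0
which factors as (s − 1)·(4/17·s − 5/13) = 0, giving roots s = 1 and s = (5/13)/(4/17) = 85/52. Since 85/52 ≥ 1, the smallest root in [0, 1] is s = 1.)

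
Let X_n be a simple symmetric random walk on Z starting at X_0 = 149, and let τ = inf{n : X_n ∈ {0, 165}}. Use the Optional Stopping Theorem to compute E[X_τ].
E[X_τ] = 149

X_n is a martingale and τ is a bounded-mean stopping time (indeed τ is finite a.s. with bounded expectation since the walk is in a bounded region). By the OST, E[X_τ] = E[X_0] = 149. Equivalently: E[X_τ] = 165 · P(hit 165 first) + 0 · P(hit 0 first) = 165 · (149/165) = 149.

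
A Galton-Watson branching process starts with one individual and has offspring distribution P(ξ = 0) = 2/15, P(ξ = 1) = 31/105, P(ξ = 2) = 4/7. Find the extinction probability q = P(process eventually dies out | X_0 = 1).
q = 7/30

The pgf is f(s) = 2/15 + 31/105·s + 4/7·s². The extinction probability q is the smallest fixed point of f in [0, 1]. Setting s = f(s):
  4/7·s² + (31/105 − 1)·s + 2/15 = 0
  4/7·s² − (2/15 + 4/7)·s + 2/15 = 0
which factors as (s − 1)·(4/7·s − 2/15) = 0, giving roots s = 1 and s = (2/15)/(4/7) = 7/30.
Mean offspring μ = 31/105 + 2·4/7 = 151/105 > 1 (supercritical), so q < 1. The extinction probability is the smaller root: q = (2/15)/(4/7) = 7/30.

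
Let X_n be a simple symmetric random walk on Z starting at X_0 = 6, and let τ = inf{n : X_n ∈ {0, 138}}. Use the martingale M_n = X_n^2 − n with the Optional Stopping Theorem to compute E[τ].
E[τ] = 792

M_n = X_n^2 − n is a martingale (since E[X_{n+1}^2 | F_n] = X_n^2 + 1). By OST (τ has finite mean in a bounded region), E[M_τ] = E[M_0] = X_0^2 − 0 = 6^2 = 36. Also E[M_τ] = E[X_τ^2] − E[τ]. The walk exits at 0 or 138, with P(hit 138 first) = 6/138, so E[X_τ^2] = 138^2 · 6/138 + 0 = 828. Thus E[τ] = E[X_τ^2] − E[M_τ] = 828 − 36 = 792 = 6(138 − 6) = 792.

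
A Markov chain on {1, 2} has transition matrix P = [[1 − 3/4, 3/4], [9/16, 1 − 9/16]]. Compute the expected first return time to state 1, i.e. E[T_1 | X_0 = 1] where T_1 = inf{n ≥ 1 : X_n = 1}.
E[T_1 | X_0 = 1] = 1/π_1 = 7/3

For an irreducible recurrent Markov chain with stationary distribution π, E[T_i | X_0 = i] = 1/π_i (Kac's formula). Here π_1 = (9/16)/(3/4 + 9/16) = (9/16)/(21/16) = 3/7, so E[T_1 | X_0 = 1] = 1/π_1 = (3/4 + 9/16)/(9/16) = (21/16)/(9/16) = 7/3.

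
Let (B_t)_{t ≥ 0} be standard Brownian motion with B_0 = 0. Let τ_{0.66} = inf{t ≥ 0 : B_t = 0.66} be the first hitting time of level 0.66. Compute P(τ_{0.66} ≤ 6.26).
P(τ_{0.66} ≤ 6.26) = 2(1 − Φ(0.66/√6.26)) = 2(1 − Φ(0.2638)) ≈ 0.7919

By the reflection principle for standard BM, P(τ_b ≤ t) = 2 · P(B_t ≥ b). Since B_t ~ N(0, t), P(B_t ≥ 0.66) = 1 − Φ(0.66/√t) = 1 − Φ(0.66/√6.26) = 1 − Φ(0.2638) ≈ 0.39597. Doubling: P(τ_{0.66} ≤ 6.26) ≈ 2 · 0.39597 = 0.79194 ≈ 0.7919.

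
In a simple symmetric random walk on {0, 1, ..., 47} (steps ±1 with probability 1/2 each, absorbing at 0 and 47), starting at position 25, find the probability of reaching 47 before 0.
P(hit 47 before 0) = 25/47

Let u_k = P(hit 47 before 0 | start at k). Then u_0 = 0, u_47 = 1, and u_k = u_{k-1}/2 + u_{k+1}/2 for 1 ≤ k ≤ 46. This harmonic recurrence is solved by u_k = k/47, giving u_25 = 25/47.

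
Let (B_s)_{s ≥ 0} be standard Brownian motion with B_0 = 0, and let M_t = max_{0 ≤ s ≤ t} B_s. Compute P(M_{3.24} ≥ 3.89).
P(M_{3.24} ≥ 3.89) = 2·P(B_{3.24} ≥ 3.89) = 2(1 − Φ(3.89/√3.24)) ≈ 0.0307

By the reflection principle for Brownian motion, P(M_t ≥ a) = 2 · P(B_t ≥ a) for a ≥ 0. Since B_t ~ N(0, t), P(B_t ≥ 3.89) = 1 − Φ(3.89/√t) = 1 − Φ(3.89/√3.24) = 1 − Φ(2.1611). So
  P(M_{3.24} ≥ 3.89) = 2(1 − Φ(2.1611)) ≈ 0.0307.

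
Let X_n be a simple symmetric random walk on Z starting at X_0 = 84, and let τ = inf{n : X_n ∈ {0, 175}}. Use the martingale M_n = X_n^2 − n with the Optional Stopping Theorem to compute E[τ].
E[τ] = 7644

M_n = X_n^2 − n is a martingale (since E[X_{n+1}^2 | F_n] = X_n^2 + 1). By OST (τ has finite mean in a bounded region), E[M_τ] = E[M_0] = X_0^2 − 0 = 84^2 = 7056. Also E[M_τ] = E[X_τ^2] − E[τ]. The walk exits at 0 or 175, with P(hit 175 first) = 84/175, so E[X_τ^2] = 175^2 · 84/175 + 0 = 14700. Thus E[τ] = E[X_τ^2] − E[M_τ] = 14700 − 7056 = 7644 = 84(175 − 84) = 7644.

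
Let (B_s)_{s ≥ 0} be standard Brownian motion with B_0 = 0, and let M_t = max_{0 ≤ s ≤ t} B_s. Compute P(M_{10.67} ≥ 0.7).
P(M_{10.67} ≥ 0.7) = 2·P(B_{10.67} ≥ 0.7) = 2(1 − Φ(0.7/√10.67)) ≈ 0.8303

By the reflection principle for Brownian motion, P(M_t ≥ a) = 2 · P(B_t ≥ a) for a ≥ 0. Since B_t ~ N(0, t), P(B_t ≥ 0.7) = 1 − Φ(0.7/√t) = 1 − Φ(0.7/√10.67) = 1 − Φ(0.2143). So
  P(M_{10.67} ≥ 0.7) = 2(1 − Φ(0.2143)) ≈ 0.8303.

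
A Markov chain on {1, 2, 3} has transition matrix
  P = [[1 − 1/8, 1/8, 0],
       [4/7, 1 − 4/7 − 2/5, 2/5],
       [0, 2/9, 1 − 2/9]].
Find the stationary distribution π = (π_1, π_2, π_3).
π = (80/129, 35/258, 21/86)

This is a birth-death chain on three states, which satisfies detailed balance: π_1 · P_{12} = π_2 · P_{21} and π_2 · P_{23} = π_3 · P_{32}.
From π_1 · 1/8 = π_2 · 4/7: π_2/π_1 = (1/8)/(4/7) = 7/32.
From π_2 · 2/5 = π_3 · 2/9: π_3/π_2 = (2/5)/(2/9) = 9/5.
Take π_1 proportional to 1; then unnormalized π = (1, 7/32, 63/160). Normalize by dividing by the sum 129/80:
  π = (80/129, 35/258, 21/86).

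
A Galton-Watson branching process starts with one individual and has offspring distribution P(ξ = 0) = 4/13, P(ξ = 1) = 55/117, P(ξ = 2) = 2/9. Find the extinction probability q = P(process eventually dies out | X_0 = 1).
q = 1

Mean offspring μ = 0·4/13 + 1·55/117 + 2·2/9 = 107/117 ≤ 1. For μ ≤ 1 with offspring not concentrated at 1, the Galton-Watson process goes extinct almost surely, so q = 1.
(Algebraic check: The pgf is f(s) = 4/13 + 55/117·s + 2/9·s². The extinction probability q is the smallest fixed point of f in [0, 1]. Setting s = f(s):
  2/9·s² + (55/117 − 1)·s + 4/13 = 0
  2/9·s² − (4/13 + 2/9)·s + 4/13 = 0
which factors as (s − 1)·(2/9·s − 4/13) = 0, giving roots s = 1 and s = (4/13)/(2/9) = 18/13. Since 18/13 ≥ 1, the smallest root in [0, 1] is s = 1.)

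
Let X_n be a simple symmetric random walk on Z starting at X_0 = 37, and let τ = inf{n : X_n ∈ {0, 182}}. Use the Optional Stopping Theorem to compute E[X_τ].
E[X_τ] = 37

X_n is a martingale and τ is a bounded-mean stopping time (indeed τ is finite a.s. with bounded expectation since the walk is in a bounded region). By the OST, E[X_τ] = E[X_0] = 37. Equivalently: E[X_τ] = 182 · P(hit 182 first) + 0 · P(hit 0 first) = 182 · (37/182) = 37.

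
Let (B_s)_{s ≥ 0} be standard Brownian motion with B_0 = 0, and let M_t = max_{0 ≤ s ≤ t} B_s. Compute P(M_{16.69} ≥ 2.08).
P(M_{16.69} ≥ 2.08) = 2·P(B_{16.69} ≥ 2.08) = 2(1 − Φ(2.08/√16.69)) ≈ 0.6107

By the reflection principle for Brownian motion, P(M_t ≥ a) = 2 · P(B_t ≥ a) for a ≥ 0. Since B_t ~ N(0, t), P(B_t ≥ 2.08) = 1 − Φ(2.08/√t) = 1 − Φ(2.08/√16.69) = 1 − Φ(0.5091). So
  P(M_{16.69} ≥ 2.08) = 2(1 − Φ(0.5091)) ≈ 0.6107.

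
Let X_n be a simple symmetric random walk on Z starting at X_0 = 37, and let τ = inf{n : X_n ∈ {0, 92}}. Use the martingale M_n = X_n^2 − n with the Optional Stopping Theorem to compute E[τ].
E[τ] = 2035

M_n = X_n^2 − n is a martingale (since E[X_{n+1}^2 | F_n] = X_n^2 + 1). By OST (τ has finite mean in a bounded region), E[M_τ] = E[M_0] = X_0^2 − 0 = 37^2 = 1369. Also E[M_τ] = E[X_τ^2] − E[τ]. The walk exits at 0 or 92, with P(hit 92 first) = 37/92, so E[X_τ^2] = 92^2 · 37/92 + 0 = 3404. Thus E[τ] = E[X_τ^2] − E[M_τ] = 3404 − 1369 = 2035 = 37(92 − 37) = 2035.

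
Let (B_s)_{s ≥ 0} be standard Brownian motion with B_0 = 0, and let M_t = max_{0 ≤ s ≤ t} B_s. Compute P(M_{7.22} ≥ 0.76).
P(M_{7.22} ≥ 0.76) = 2·P(B_{7.22} ≥ 0.76) = 2(1 − Φ(0.76/√7.22)) ≈ 0.7773

By the reflection principle for Brownian motion, P(M_t ≥ a) = 2 · P(B_t ≥ a) for a ≥ 0. Since B_t ~ N(0, t), P(B_t ≥ 0.76) = 1 − Φ(0.76/√t) = 1 − Φ(0.76/√7.22) = 1 − Φ(0.2828). So
  P(M_{7.22} ≥ 0.76) = 2(1 − Φ(0.2828)) ≈ 0.7773.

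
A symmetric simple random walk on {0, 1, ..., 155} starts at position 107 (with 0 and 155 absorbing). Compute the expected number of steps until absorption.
E[τ | X_0 = 107] = 5136

Let v_k = E[τ | X_0 = k]. Boundary: v_0 = v_155 = 0. Recurrence: v_k = 1 + (v_{k-1} + v_{k+1})/2 for 1 ≤ k ≤ 154. The particular solution to v_k − (v_{k-1} + v_{k+1})/2 = 1 is v_k = −k^2. Adding homogeneous solution A + B k and matching boundaries gives v_k = k (155 − k). Substituting k = 107: v_107 = 107 · 48 = 5136.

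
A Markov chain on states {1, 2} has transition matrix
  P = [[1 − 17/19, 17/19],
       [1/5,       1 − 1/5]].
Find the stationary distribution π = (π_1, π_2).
π_1 = 19/104, π_2 = 85/104

Solve πP = π with π_1 + π_2 = 1. From πP = π: π_1 · (1 − 17/19) + π_2 · 1/5 = π_1 ⇒ π_2 · 1/5 = π_1 · 17/19 ⇒ π_2/π_1 = (17/19)/(1/5) = 85/19. Together with π_1 + π_2 = 1:
  π_1 = (1/5)/(17/19 + 1/5) = (1/5)/(104/95) = 19/104,
  π_2 = (17/19)/(17/19 + 1/5) = (17/19)/(104/95) = 85/104.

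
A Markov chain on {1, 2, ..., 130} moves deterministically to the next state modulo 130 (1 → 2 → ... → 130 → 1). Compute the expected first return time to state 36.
E[T_36 | X_0 = 36] = 130

The chain cycles deterministically, so starting at state 36 it returns in exactly 130 steps. Equivalently, the stationary distribution is uniform π_j = 1/130 for every state j, so by Kac's formula E[T_36] = 1/π_36 = 130.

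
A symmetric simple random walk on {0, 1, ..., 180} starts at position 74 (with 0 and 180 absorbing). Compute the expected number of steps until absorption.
E[τ | X_0 = 74] = 7844

Let v_k = E[τ | X_0 = k]. Boundary: v_0 = v_180 = 0. Recurrence: v_k = 1 + (v_{k-1} + v_{k+1})/2 for 1 ≤ k ≤ 179. The particular solution to v_k − (v_{k-1} + v_{k+1})/2 = 1 is v_k = −k^2. Adding homogeneous solution A + B k and matching boundaries gives v_k = k (180 − k). Substituting k = 74: v_74 = 74 · 106 = 7844.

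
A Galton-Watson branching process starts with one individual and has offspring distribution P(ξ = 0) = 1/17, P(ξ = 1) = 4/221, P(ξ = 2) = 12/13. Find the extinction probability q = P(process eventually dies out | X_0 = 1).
q = 13/204

The pgf is f(s) = 1/17 + 4/221·s + 12/13·s². The extinction probability q is the smallest fixed point of f in [0, 1]. Setting s = f(s):
  12/13·s² + (4/221 − 1)·s + 1/17 = 0
  12/13·s² − (1/17 + 12/13)·s + 1/17 = 0
which factors as (s − 1)·(12/13·s − 1/17) = 0, giving roots s = 1 and s = (1/17)/(12/13) = 13/204.
Mean offspring μ = 4/221 + 2·12/13 = 412/221 > 1 (supercritical), so q < 1. The extinction probability is the smaller root: q = (1/17)/(12/13) = 13/204.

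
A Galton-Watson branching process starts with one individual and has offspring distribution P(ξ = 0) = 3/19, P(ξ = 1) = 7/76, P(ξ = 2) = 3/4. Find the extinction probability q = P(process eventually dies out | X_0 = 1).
q = 4/19

The pgf is f(s) = 3/19 + 7/76·s + 3/4·s². The extinction probability q is the smallest fixed point of f in [0, 1]. Setting s = f(s):
  3/4·s² + (7/76 − 1)·s + 3/19 = 0
  3/4·s² − (3/19 + 3/4)·s + 3/19 = 0
which factors as (s − 1)·(3/4·s − 3/19) = 0, giving roots s = 1 and s = (3/19)/(3/4) = 4/19.
Mean offspring μ = 7/76 + 2·3/4 = 121/76 > 1 (supercritical), so q < 1. The extinction probability is the smaller root: q = (3/19)/(3/4) = 4/19.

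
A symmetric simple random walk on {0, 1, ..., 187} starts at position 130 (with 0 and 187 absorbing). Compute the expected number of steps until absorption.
E[τ | X_0 = 130] = 7410

Let v_k = E[τ | X_0 = k]. Boundary: v_0 = v_187 = 0. Recurrence: v_k = 1 + (v_{k-1} + v_{k+1})/2 for 1 ≤ k ≤ 186. The particular solution to v_k − (v_{k-1} + v_{k+1})/2 = 1 is v_k = −k^2. Adding homogeneous solution A + B k and matching boundaries gives v_k = k (187 − k). Substituting k = 130: v_130 = 130 · 57 = 7410.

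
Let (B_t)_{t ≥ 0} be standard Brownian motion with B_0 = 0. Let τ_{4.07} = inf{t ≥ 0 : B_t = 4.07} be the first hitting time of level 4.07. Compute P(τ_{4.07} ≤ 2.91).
P(τ_{4.07} ≤ 2.91) = 2(1 − Φ(4.07/√2.91)) = 2(1 − Φ(2.3859)) ≈ 0.0170

By the reflection principle for standard BM, P(τ_b ≤ t) = 2 · P(B_t ≥ b). Since B_t ~ N(0, t), P(B_t ≥ 4.07) = 1 − Φ(4.07/√t) = 1 − Φ(4.07/√2.91) = 1 − Φ(2.3859) ≈ 0.00852. Doubling: P(τ_{4.07} ≤ 2.91) ≈ 2 · 0.00852 = 0.01704 ≈ 0.0170.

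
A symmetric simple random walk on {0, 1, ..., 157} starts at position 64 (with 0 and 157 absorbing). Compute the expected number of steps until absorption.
E[τ | X_0 = 64] = 5952

Let v_k = E[τ | X_0 = k]. Boundary: v_0 = v_157 = 0. Recurrence: v_k = 1 + (v_{k-1} + v_{k+1})/2 for 1 ≤ k ≤ 156. The particular solution to v_k − (v_{k-1} + v_{k+1})/2 = 1 is v_k = −k^2. Adding homogeneous solution A + B k and matching boundaries gives v_k = k (157 − k). Substituting k = 64: v_64 = 64 · 93 = 5952.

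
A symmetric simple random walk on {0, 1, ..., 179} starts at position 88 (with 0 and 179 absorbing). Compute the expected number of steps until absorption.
E[τ | X_0 = 88] = 8008

Let v_k = E[τ | X_0 = k]. Boundary: v_0 = v_179 = 0. Recurrence: v_k = 1 + (v_{k-1} + v_{k+1})/2 for 1 ≤ k ≤ 178. The particular solution to v_k − (v_{k-1} + v_{k+1})/2 = 1 is v_k = −k^2. Adding homogeneous solution A + B k and matching boundaries gives v_k = k (179 − k). Substituting k = 88: v_88 = 88 · 91 = 8008.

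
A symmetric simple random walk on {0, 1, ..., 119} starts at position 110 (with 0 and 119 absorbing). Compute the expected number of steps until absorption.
E[τ | X_0 = 110] = 990

Let v_k = E[τ | X_0 = k]. Boundary: v_0 = v_119 = 0. Recurrence: v_k = 1 + (v_{k-1} + v_{k+1})/2 for 1 ≤ k ≤ 118. The particular solution to v_k − (v_{k-1} + v_{k+1})/2 = 1 is v_k = −k^2. Adding homogeneous solution A + B k and matching boundaries gives v_k = k (119 − k). Substituting k = 110: v_110 = 110 · 9 = 990.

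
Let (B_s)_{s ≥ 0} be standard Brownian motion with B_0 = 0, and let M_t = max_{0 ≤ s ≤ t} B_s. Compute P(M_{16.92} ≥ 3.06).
P(M_{16.92} ≥ 3.06) = 2·P(B_{16.92} ≥ 3.06) = 2(1 − Φ(3.06/√16.92)) ≈ 0.4569

By the reflection principle for Brownian motion, P(M_t ≥ a) = 2 · P(B_t ≥ a) for a ≥ 0. Since B_t ~ N(0, t), P(B_t ≥ 3.06) = 1 − Φ(3.06/√t) = 1 − Φ(3.06/√16.92) = 1 − Φ(0.7439). So
  P(M_{16.92} ≥ 3.06) = 2(1 − Φ(0.7439)) ≈ 0.4569.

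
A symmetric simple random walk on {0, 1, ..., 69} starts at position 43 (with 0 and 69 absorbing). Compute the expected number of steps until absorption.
E[τ | X_0 = 43] = 1118

Let v_k = E[τ | X_0 = k]. Boundary: v_0 = v_69 = 0. Recurrence: v_k = 1 + (v_{k-1} + v_{k+1})/2 for 1 ≤ k ≤ 68. The particular solution to v_k − (v_{k-1} + v_{k+1})/2 = 1 is v_k = −k^2. Adding homogeneous solution A + B k and matching boundaries gives v_k = k (69 − k). Substituting k = 43: v_43 = 43 · 26 = 1118.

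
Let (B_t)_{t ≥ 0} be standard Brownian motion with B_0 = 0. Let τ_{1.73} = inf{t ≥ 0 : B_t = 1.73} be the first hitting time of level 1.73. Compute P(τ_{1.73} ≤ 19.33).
P(τ_{1.73} ≤ 19.33) = 2(1 − Φ(1.73/√19.33)) = 2(1 − Φ(0.3935)) ≈ 0.6940

By the reflection principle for standard BM, P(τ_b ≤ t) = 2 · P(B_t ≥ b). Since B_t ~ N(0, t), P(B_t ≥ 1.73) = 1 − Φ(1.73/√t) = 1 − Φ(1.73/√19.33) = 1 − Φ(0.3935) ≈ 0.34698. Doubling: P(τ_{1.73} ≤ 19.33) ≈ 2 · 0.34698 = 0.69396 ≈ 0.6940.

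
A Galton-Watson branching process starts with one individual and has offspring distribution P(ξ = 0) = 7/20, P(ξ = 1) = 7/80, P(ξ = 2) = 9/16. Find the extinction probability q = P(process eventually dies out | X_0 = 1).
q = 28/45

The pgf is f(s) = 7/20 + 7/80·s + 9/16·s². The extinction probability q is the smallest fixed point of f in [0, 1]. Setting s = f(s):
  9/16·s² + (7/80 − 1)·s + 7/20 = 0
  9/16·s² − (7/20 + 9/16)·s + 7/20 = 0
which factors as (s − 1)·(9/16·s − 7/20) = 0, giving roots s = 1 and s = (7/20)/(9/16) = 28/45.
Mean offspring μ = 7/80 + 2·9/16 = 97/80 > 1 (supercritical), so q < 1. The extinction probability is the smaller root: q = (7/20)/(9/16) = 28/45.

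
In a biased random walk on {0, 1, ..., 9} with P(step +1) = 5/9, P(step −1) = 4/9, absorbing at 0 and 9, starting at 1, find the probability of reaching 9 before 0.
P(hit 9 before 0) = (1 − (4/5)^1) / (1 − (4/5)^9) = 390625/1690981

Let u_k denote P(reach 9 before 0 | start at k). Boundary: u_0 = 0, u_9 = 1. Recurrence: u_k = 5/9·u_{k+1} + 4/9·u_{k-1} for 1 ≤ k ≤ 8. Try u_k = A + B·r^k with r = q/p = (4/9)/(5/9) = 4/5. Substitution satisfies the recurrence; boundary conditions give:
  u_k = (1 − r^k) / (1 − r^N) = (1 − (4/5)^1) / (1 − (4/5)^9) = 390625/1690981.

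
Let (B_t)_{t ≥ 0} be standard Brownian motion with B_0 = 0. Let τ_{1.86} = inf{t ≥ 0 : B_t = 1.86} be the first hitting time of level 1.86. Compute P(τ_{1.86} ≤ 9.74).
P(τ_{1.86} ≤ 9.74) = 2(1 − Φ(1.86/√9.74)) = 2(1 − Φ(0.5960)) ≈ 0.5512

By the reflection principle for standard BM, P(τ_b ≤ t) = 2 · P(B_t ≥ b). Since B_t ~ N(0, t), P(B_t ≥ 1.86) = 1 − Φ(1.86/√t) = 1 − Φ(1.86/√9.74) = 1 − Φ(0.5960) ≈ 0.27559. Doubling: P(τ_{1.86} ≤ 9.74) ≈ 2 · 0.27559 = 0.55118 ≈ 0.5512.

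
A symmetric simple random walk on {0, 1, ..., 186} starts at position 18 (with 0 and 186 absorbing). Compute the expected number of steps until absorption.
E[τ | X_0 = 18] = 3024

Let v_k = E[τ | X_0 = k]. Boundary: v_0 = v_186 = 0. Recurrence: v_k = 1 + (v_{k-1} + v_{k+1})/2 for 1 ≤ k ≤ 185. The particular solution to v_k − (v_{k-1} + v_{k+1})/2 = 1 is v_k = −k^2. Adding homogeneous solution A + B k and matching boundaries gives v_k = k (186 − k). Substituting k = 18: v_18 = 18 · 168 = 3024.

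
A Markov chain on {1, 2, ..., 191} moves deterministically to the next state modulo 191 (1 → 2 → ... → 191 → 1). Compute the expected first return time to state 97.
E[T_97 | X_0 = 97] = 191

The chain cycles deterministically, so starting at state 97 it returns in exactly 191 steps. Equivalently, the stationary distribution is uniform π_j = 1/191 for every state j, so by Kac's formula E[T_97] = 1/π_97 = 191.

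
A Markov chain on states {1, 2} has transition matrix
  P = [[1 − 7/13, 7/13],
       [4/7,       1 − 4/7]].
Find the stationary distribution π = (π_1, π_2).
π_1 = 52/101, π_2 = 49/101

Solve πP = π with π_1 + π_2 = 1. From πP = π: π_1 · (1 − 7/13) + π_2 · 4/7 = π_1 ⇒ π_2 · 4/7 = π_1 · 7/13 ⇒ π_2/π_1 = (7/13)/(4/7) = 49/52. Together with π_1 + π_2 = 1:
  π_1 = (4/7)/(7/13 + 4/7) = (4/7)/(101/91) = 52/101,
  π_2 = (7/13)/(7/13 + 4/7) = (7/13)/(101/91) = 49/101.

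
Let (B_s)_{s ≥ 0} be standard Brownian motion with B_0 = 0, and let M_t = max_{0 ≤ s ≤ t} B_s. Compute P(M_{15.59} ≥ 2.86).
P(M_{15.59} ≥ 2.86) = 2·P(B_{15.59} ≥ 2.86) = 2(1 − Φ(2.86/√15.59)) ≈ 0.4689

By the reflection principle for Brownian motion, P(M_t ≥ a) = 2 · P(B_t ≥ a) for a ≥ 0. Since B_t ~ N(0, t), P(B_t ≥ 2.86) = 1 − Φ(2.86/√t) = 1 − Φ(2.86/√15.59) = 1 − Φ(0.7243). So
  P(M_{15.59} ≥ 2.86) = 2(1 − Φ(0.7243)) ≈ 0.4689.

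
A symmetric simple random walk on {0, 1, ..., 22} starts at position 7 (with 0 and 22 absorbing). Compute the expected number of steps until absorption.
E[τ | X_0 = 7] = 105

Let v_k = E[τ | X_0 = k]. Boundary: v_0 = v_22 = 0. Recurrence: v_k = 1 + (v_{k-1} + v_{k+1})/2 for 1 ≤ k ≤ 21. The particular solution to v_k − (v_{k-1} + v_{k+1})/2 = 1 is v_k = −k^2. Adding homogeneous solution A + B k and matching boundaries gives v_k = k (22 − k). Substituting k = 7: v_7 = 7 · 15 = 105.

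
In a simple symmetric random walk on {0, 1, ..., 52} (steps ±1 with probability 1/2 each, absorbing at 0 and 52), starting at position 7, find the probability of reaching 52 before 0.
P(hit 52 before 0) = 7/52

Let u_k = P(hit 52 before 0 | start at k). Then u_0 = 0, u_52 = 1, and u_k = u_{k-1}/2 + u_{k+1}/2 for 1 ≤ k ≤ 51. This harmonic recurrence is solved by u_k = k/52, giving u_7 = 7/52.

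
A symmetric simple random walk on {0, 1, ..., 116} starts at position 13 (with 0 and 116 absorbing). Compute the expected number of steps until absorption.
E[τ | X_0 = 13] = 1339

Let v_k = E[τ | X_0 = k]. Boundary: v_0 = v_116 = 0. Recurrence: v_k = 1 + (v_{k-1} + v_{k+1})/2 for 1 ≤ k ≤ 115. The particular solution to v_k − (v_{k-1} + v_{k+1})/2 = 1 is v_k = −k^2. Adding homogeneous solution A + B k and matching boundaries gives v_k = k (116 − k). Substituting k = 13: v_13 = 13 · 103 = 1339.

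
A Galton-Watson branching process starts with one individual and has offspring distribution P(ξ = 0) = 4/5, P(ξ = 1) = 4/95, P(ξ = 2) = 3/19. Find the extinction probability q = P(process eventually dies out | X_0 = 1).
q = 1

Mean offspring μ = 0·4/5 + 1·4/95 + 2·3/19 = 34/95 ≤ 1. For μ ≤ 1 with offspring not concentrated at 1, the Galton-Watson process goes extinct almost surely, so q = 1.
(Algebraic check: The pgf is f(s) = 4/5 + 4/95·s + 3/19·s². The extinction probability q is the smallest fixed point of f in [0, 1]. Setting s = f(s):
  3/19·s² + (4/95 − 1)·s + 4/5 = 0
  3/19·s² − (4/5 + 3/19)·s + 4/5 = 0
which factors as (s − 1)·(3/19·s − 4/5) = 0, giving roots s = 1 and s = (4/5)/(3/19) = 76/15. Since 76/15 ≥ 1, the smallest root in [0, 1] is s = 1.)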